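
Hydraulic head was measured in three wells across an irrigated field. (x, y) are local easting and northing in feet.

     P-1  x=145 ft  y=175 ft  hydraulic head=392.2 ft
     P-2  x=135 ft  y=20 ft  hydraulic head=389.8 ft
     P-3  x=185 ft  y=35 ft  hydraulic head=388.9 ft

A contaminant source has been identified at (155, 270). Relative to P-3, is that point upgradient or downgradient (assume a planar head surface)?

upgradient

With h = a·x + b·y + c and P-1 as origin, the differences give:
  (-10)·a + (-155)·b = -2.4
  40·a + (-140)·b = -3.3
Eliminate b (×(-140) and ×(-155), subtract): 7600·a = -175.50 → a = ∂h/∂x = -0.02309
Back-substitute: b = ∂h/∂y = +0.01697.
Head at (155, 270) = 392.2 + (-0.02309)·(10) + (+0.01697)·(95) = 393.58 ft.
That is higher than the 388.9 ft at P-3, so the point is upgradient.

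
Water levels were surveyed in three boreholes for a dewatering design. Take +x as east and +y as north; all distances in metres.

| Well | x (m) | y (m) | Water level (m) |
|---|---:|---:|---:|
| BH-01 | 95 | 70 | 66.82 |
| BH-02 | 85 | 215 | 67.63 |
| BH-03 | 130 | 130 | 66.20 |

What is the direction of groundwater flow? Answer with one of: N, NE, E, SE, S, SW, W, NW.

E

With h = a·x + b·y + c and BH-01 as origin, the differences give:
  (-10)·a + 145·b = +0.81
  35·a + 60·b = -0.62
Eliminate b (×60 and ×145, subtract): -5675·a = 138.500 → a = ∂h/∂x = -0.02441
Back-substitute: b = ∂h/∂y = +0.003903.
Flow = −∇h = (+0.02441 east, -0.003903 north), which points east.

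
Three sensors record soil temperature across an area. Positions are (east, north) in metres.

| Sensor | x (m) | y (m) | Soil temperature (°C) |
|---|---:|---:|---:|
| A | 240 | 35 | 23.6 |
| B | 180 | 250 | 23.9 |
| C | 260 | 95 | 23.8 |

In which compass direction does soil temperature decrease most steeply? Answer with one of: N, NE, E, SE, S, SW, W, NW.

Differences from A: to B (Δx, Δy, Δh) = (-60, 215, +0.3); to C = (20, 60, +0.2).
Determinant of the coordinate differences = (-60)·60 − 20·215 = -7900.
∂T/∂x = [(+0.3)·60 − (+0.2)·215] / -7900 = +0.003165
∂T/∂y = [(-60)·(+0.2) − 20·(+0.3)] / -7900 = +0.002278
Steepest decrease is along −∇f = (-0.003165 E, -0.002278 N) → southwest.

SW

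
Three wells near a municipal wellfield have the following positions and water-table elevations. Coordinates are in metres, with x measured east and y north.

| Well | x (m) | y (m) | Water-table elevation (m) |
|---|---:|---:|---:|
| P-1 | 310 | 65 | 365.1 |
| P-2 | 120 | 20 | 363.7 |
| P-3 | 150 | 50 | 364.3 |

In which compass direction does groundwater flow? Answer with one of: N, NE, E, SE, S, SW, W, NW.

With h = a·x + b·y + c and P-1 as origin, the differences give:
  (-190)·a + (-45)·b = -1.4
  (-160)·a + (-15)·b = -0.8
Eliminate b (×(-15) and ×(-45), subtract): -4350·a = -15.00 → a = ∂h/∂x = +0.003448
Back-substitute: b = ∂h/∂y = +0.01655.
Flow = −∇h = (-0.003448 east, -0.01655 north), which points south.

S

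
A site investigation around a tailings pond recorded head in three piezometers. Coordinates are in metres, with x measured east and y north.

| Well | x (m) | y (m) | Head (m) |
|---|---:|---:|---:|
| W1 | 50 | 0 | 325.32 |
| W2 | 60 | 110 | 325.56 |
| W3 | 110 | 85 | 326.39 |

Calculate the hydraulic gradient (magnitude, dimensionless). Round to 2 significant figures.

Taking W1 as reference: W2−W1 = (10, 110, +0.24); W3−W1 = (60, 85, +1.07).
Solve a·Δx + b·Δy = Δh: det = 10·85 − 60·110 = -5750.
∂h/∂x = [(+0.24)·85 − (+1.07)·110] / -5750 = +0.01692
∂h/∂y = [10·(+1.07) − 60·(+0.24)] / -5750 = +0.0006435
|∇h| = √(0.01692² + 0.0006435²) = 0.01693

0.017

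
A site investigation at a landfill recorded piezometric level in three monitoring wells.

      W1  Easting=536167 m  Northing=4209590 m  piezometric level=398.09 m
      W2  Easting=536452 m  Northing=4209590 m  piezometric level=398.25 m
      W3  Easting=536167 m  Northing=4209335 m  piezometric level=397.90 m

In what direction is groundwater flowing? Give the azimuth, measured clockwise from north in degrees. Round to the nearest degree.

217°

∂h/∂x = (398.25 − 398.09) / (536452 − 536167) = +0.0005614
∂h/∂y = (397.90 − 398.09) / (4209335 − 4209590) = +0.0007451
Flow direction (−∇h) has components (-0.0005614 E, -0.0007451 N).
Azimuth = atan2(E, N) = atan2(-0.0005614, -0.0007451) = 217.0° ≈ 217°.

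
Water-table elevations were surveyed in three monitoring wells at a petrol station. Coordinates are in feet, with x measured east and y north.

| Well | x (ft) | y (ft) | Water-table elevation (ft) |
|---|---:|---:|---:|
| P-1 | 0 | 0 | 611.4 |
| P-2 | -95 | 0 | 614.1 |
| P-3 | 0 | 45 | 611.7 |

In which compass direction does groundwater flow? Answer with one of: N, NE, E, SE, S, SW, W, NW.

E

∂h/∂x = (614.1 − 611.4) / (-95 − 0) = -0.02842
∂h/∂y = (611.7 − 611.4) / (45 − 0) = +0.006667
Flow = −∇h = (+0.02842 east, -0.006667 north), which points east.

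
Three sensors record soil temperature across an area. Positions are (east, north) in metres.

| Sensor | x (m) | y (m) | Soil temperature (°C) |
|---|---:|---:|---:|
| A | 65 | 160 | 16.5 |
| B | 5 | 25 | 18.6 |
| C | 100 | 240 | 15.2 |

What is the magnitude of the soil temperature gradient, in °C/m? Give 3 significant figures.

0.117 °C/m

Three-point gradient (reference A): Δ to B = (-60, -135, +2.1), Δ to C = (35, 80, -1.3).
∂T/∂x = +0.10000, ∂T/∂y = -0.06000 (det = -75).
|∇f| = √(0.10000² + -0.06000²) = 0.1166 °C/m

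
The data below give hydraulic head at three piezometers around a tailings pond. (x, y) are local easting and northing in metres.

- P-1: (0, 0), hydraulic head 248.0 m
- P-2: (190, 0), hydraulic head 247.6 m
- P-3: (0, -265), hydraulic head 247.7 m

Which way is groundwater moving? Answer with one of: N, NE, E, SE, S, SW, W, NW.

SE

∂h/∂x = (247.6 − 248.0) / (190 − 0) = -0.002105
∂h/∂y = (247.7 − 248.0) / (-265 − 0) = +0.001132
Flow = −∇h = (+0.002105 east, -0.001132 north), which points southeast.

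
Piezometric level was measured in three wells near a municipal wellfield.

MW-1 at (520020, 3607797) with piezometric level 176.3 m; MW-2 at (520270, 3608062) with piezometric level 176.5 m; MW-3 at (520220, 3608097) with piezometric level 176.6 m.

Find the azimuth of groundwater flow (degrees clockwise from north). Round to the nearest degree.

151°

Taking MW-1 as reference: MW-2−MW-1 = (250, 265, +0.2); MW-3−MW-1 = (200, 300, +0.3).
Determinant of the coordinate differences = 250·300 − 200·265 = 22000.
∂h/∂x = [(+0.2)·300 − (+0.3)·265] / 22000 = -0.0008864
∂h/∂y = [250·(+0.3) − 200·(+0.2)] / 22000 = +0.001591
Flow direction (−∇h) has components (+0.0008864 E, -0.001591 N).
Azimuth = atan2(E, N) = atan2(+0.0008864, -0.001591) = 150.9° ≈ 151°.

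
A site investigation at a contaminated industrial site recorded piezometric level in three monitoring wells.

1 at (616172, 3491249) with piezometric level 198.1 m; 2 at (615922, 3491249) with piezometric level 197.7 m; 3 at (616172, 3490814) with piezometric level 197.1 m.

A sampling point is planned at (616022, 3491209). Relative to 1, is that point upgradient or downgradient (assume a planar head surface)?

∂h/∂x = (197.7 − 198.1) / (615922 − 616172) = +0.001600
∂h/∂y = (197.1 − 198.1) / (3490814 − 3491249) = +0.002299
Head at (616022, 3491209) = 198.1 + (+0.001600)·(-150) + (+0.002299)·(-40) = 197.77 m.
That is lower than the 198.1 m at 1, so the point is downgradient.

downgradient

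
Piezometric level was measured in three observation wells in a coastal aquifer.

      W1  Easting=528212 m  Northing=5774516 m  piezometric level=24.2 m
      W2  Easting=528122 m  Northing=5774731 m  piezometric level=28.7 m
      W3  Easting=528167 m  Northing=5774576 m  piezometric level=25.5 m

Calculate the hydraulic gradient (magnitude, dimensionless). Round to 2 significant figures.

Taking W1 as reference: W2−W1 = (-90, 215, +4.5); W3−W1 = (-45, 60, +1.3).
Solve a·Δx + b·Δy = Δh: det = (-90)·60 − (-45)·215 = 4275.
∂h/∂x = [(+4.5)·60 − (+1.3)·215] / 4275 = -0.002222
∂h/∂y = [(-90)·(+1.3) − (-45)·(+4.5)] / 4275 = +0.02000
|∇h| = √(-0.002222² + 0.02000²) = 0.02012

0.020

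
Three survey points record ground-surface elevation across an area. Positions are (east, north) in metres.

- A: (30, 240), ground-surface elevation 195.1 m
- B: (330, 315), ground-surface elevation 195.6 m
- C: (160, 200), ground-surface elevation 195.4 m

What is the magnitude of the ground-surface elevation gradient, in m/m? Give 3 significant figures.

With z = a·x + b·y + c and A as origin, the differences give:
  300·a + 75·b = +0.5
  130·a + (-40)·b = +0.3
Eliminate b (×(-40) and ×75, subtract): -21750·a = -42.50 → a = ∂z/∂x = +0.001954
Back-substitute: b = ∂z/∂y = -0.001149.
|∇f| = √(0.001954² + -0.001149²) = 0.002267 m/m

0.00227 m/m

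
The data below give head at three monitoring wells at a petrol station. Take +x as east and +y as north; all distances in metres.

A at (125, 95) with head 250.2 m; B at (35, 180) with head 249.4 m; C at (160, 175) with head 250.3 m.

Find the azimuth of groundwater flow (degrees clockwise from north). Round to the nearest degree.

285°

Differences from A: to B (Δx, Δy, Δh) = (-90, 85, -0.8); to C = (35, 80, +0.1).
Solve a·Δx + b·Δy = Δh: det = (-90)·80 − 35·85 = -10175.
∂h/∂x = [(-0.8)·80 − (+0.1)·85] / -10175 = +0.007125
∂h/∂y = [(-90)·(+0.1) − 35·(-0.8)] / -10175 = -0.001867
Flow direction (−∇h) has components (-0.007125 E, +0.001867 N).
Azimuth = atan2(E, N) = atan2(-0.007125, +0.001867) = 284.7° ≈ 285°.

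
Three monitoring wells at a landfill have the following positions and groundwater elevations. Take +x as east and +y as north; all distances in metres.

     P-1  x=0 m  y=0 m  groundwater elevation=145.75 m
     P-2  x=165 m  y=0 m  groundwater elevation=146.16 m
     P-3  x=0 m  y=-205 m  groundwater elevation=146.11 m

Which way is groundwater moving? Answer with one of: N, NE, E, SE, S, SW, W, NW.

∂h/∂x = (146.16 − 145.75) / (165 − 0) = +0.002485
∂h/∂y = (146.11 − 145.75) / (-205 − 0) = -0.001756
Flow = −∇h = (-0.002485 east, +0.001756 north), which points northwest.

NW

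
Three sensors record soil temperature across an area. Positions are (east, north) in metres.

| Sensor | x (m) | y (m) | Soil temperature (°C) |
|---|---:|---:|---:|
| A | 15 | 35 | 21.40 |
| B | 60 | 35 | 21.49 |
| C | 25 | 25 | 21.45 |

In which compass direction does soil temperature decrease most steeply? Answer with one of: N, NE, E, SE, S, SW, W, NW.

NW

Differences from A: to B (Δx, Δy, Δh) = (45, 0, +0.09); to C = (10, -10, +0.05).
Determinant of the coordinate differences = 45·(-10) − 10·0 = -450.
∂T/∂x = [(+0.09)·(-10) − (+0.05)·0] / -450 = +0.002000
∂T/∂y = [45·(+0.05) − 10·(+0.09)] / -450 = -0.003000
Steepest decrease is along −∇f = (-0.002000 E, +0.003000 N) → northwest.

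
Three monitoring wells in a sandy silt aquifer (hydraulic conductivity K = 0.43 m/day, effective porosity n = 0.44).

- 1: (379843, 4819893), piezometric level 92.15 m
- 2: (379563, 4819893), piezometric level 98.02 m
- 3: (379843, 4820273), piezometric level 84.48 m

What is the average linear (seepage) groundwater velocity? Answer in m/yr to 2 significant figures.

10 m/yr

∂h/∂x = (98.02 − 92.15) / (379563 − 379843) = -0.02096
∂h/∂y = (84.48 − 92.15) / (4820273 − 4819893) = -0.02018
|∇h| = √(-0.02096² + -0.02018²) = 0.0291
Seepage velocity v = K·i/n = 0.43 × 0.0291 / 0.44 = 0.02844 m/day = 10.39 m/yr.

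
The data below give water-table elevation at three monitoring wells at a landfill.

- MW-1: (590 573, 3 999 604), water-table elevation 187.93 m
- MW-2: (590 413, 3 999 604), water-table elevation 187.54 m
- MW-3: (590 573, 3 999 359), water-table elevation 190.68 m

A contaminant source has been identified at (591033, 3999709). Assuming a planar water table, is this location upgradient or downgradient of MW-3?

∂h/∂x = (187.54 − 187.93) / (590413 − 590573) = +0.002438
∂h/∂y = (190.68 − 187.93) / (3999359 − 3999604) = -0.01122
Head at (591033, 3999709) = 187.93 + (+0.002438)·(460) + (-0.01122)·(105) = 187.87 m.
That is lower than the 190.68 m at MW-3, so the point is downgradient.

downgradient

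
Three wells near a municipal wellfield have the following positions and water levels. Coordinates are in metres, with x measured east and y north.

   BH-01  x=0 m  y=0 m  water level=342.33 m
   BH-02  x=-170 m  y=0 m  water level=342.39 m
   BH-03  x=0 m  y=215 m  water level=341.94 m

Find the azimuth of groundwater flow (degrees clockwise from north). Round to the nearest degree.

011°

∂h/∂x = (342.39 − 342.33) / (-170 − 0) = -0.0003529
∂h/∂y = (341.94 − 342.33) / (215 − 0) = -0.001814
Flow direction (−∇h) has components (+0.0003529 E, +0.001814 N).
Azimuth = atan2(E, N) = atan2(+0.0003529, +0.001814) = 11.0° ≈ 011°.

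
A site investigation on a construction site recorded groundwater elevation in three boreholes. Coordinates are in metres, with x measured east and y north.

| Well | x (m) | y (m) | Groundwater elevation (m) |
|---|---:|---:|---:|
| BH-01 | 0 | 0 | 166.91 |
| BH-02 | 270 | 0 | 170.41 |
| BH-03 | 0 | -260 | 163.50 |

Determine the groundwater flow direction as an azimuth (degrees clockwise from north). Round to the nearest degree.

225°

∂h/∂x = (170.41 − 166.91) / (270 − 0) = +0.01296
∂h/∂y = (163.50 − 166.91) / (-260 − 0) = +0.01312
Flow direction (−∇h) has components (-0.01296 E, -0.01312 N).
Azimuth = atan2(E, N) = atan2(-0.01296, -0.01312) = 224.7° ≈ 225°.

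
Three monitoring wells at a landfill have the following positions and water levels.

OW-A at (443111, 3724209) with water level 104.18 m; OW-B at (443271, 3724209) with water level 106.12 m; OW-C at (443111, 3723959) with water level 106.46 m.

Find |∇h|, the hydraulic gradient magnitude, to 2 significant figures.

∂h/∂x = (106.12 − 104.18) / (443271 − 443111) = +0.01212
∂h/∂y = (106.46 − 104.18) / (3723959 − 3724209) = -0.009120
|∇h| = √(0.01212² + -0.009120²) = 0.01517

0.015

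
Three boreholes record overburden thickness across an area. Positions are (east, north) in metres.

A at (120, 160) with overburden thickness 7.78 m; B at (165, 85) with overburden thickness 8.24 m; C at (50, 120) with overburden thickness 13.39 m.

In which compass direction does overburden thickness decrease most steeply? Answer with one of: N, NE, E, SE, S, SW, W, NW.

Three-point gradient (reference A): Δ to B = (45, -75, +0.46), Δ to C = (-70, -40, +5.61).
∂d/∂x = -0.05707, ∂d/∂y = -0.04038 (det = -7050).
Steepest decrease is along −∇f = (+0.05707 E, +0.04038 N) → northeast.

NE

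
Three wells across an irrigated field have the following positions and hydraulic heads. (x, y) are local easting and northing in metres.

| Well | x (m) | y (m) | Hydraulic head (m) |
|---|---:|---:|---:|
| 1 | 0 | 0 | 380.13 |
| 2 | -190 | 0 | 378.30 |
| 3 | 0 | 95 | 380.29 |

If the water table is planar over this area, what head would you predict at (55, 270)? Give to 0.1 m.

381.1 m

∂h/∂x = (378.30 − 380.13) / (-190 − 0) = +0.009632
∂h/∂y = (380.29 − 380.13) / (95 − 0) = +0.001684
h(55, 270) = 380.13 + (+0.009632)·(55) + (+0.001684)·(270) = 380.13 +0.530 +0.455 = 381.114 m.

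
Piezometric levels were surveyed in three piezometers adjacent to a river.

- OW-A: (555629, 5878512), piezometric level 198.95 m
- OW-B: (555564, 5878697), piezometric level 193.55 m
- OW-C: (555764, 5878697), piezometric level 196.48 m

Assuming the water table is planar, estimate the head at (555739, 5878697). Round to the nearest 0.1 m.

196.1 m

Three-point gradient (reference OW-A): Δ to OW-B = (-65, 185, -5.40), Δ to OW-C = (135, 185, -2.47).
∂h/∂x = +0.01465, ∂h/∂y = -0.02404 (det = -37000).
h(555739, 5878697) = 198.95 + (+0.01465)·(110) + (-0.02404)·(185) = 198.95 +1.611 -4.448 = 196.114 m.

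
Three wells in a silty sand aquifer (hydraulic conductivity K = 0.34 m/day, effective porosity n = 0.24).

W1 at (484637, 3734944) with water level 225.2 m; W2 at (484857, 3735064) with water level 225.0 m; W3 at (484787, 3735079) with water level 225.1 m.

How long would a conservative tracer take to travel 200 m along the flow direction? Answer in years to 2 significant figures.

270 years

Taking W1 as reference: W2−W1 = (220, 120, -0.2); W3−W1 = (150, 135, -0.1).
Solve a·Δx + b·Δy = Δh: det = 220·135 − 150·120 = 11700.
∂h/∂x = [(-0.2)·135 − (-0.1)·120] / 11700 = -0.001282
∂h/∂y = [220·(-0.1) − 150·(-0.2)] / 11700 = +0.0006838
|∇h| = √(-0.001282² + 0.0006838²) = 0.001453
Seepage velocity v = K·i/n = 0.34 × 0.001453 / 0.24 = 0.002058 m/day.
t = 200 / 0.002058 = 9.718e+04 days = 266 years.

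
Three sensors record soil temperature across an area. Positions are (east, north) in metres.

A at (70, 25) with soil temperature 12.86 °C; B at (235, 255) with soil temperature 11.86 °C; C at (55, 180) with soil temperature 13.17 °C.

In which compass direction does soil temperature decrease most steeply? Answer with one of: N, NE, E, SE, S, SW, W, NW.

With T = a·x + b·y + c and A as origin, the differences give:
  165·a + 230·b = -1.00
  (-15)·a + 155·b = +0.31
Eliminate b (×155 and ×230, subtract): 29025·a = -226.300 → a = ∂T/∂x = -0.007797
Back-substitute: b = ∂T/∂y = +0.001245.
Steepest decrease is along −∇f = (+0.007797 E, -0.001245 N) → east.

E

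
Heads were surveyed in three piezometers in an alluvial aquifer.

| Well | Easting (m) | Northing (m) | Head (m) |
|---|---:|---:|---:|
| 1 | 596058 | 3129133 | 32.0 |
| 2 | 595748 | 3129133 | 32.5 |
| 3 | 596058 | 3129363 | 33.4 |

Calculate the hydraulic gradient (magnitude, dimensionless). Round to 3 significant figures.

0.00630

∂h/∂x = (32.5 − 32.0) / (595748 − 596058) = -0.001613
∂h/∂y = (33.4 − 32.0) / (3129363 − 3129133) = +0.006087
|∇h| = √(-0.001613² + 0.006087²) = 0.006297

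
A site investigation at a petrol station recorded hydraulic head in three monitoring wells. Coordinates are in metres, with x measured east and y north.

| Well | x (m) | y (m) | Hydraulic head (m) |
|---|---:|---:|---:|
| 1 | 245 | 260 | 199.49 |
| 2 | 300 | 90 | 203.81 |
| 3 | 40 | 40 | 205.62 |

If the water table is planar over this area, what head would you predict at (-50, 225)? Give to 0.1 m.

With h = a·x + b·y + c and 1 as origin, the differences give:
  55·a + (-170)·b = +4.32
  (-205)·a + (-220)·b = +6.13
Eliminate b (×(-220) and ×(-170), subtract): -46950·a = 91.700 → a = ∂h/∂x = -0.001953
Back-substitute: b = ∂h/∂y = -0.02604.
h(-50, 225) = 199.49 + (-0.001953)·(-295) + (-0.02604)·(-35) = 199.49 +0.576 +0.912 = 200.978 m.

201.0 m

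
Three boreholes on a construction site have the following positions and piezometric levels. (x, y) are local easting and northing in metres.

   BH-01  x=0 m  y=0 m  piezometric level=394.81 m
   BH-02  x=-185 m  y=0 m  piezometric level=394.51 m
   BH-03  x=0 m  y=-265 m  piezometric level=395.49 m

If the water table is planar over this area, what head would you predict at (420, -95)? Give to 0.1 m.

395.7 m

∂h/∂x = (394.51 − 394.81) / (-185 − 0) = +0.001622
∂h/∂y = (395.49 − 394.81) / (-265 − 0) = -0.002566
h(420, -95) = 394.81 + (+0.001622)·(420) + (-0.002566)·(-95) = 394.81 +0.681 +0.244 = 395.735 m.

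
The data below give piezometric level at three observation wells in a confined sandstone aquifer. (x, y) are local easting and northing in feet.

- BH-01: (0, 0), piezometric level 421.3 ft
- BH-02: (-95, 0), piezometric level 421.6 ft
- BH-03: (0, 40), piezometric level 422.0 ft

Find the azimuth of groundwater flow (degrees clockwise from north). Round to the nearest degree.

170°

∂h/∂x = (421.6 − 421.3) / (-95 − 0) = -0.003158
∂h/∂y = (422.0 − 421.3) / (40 − 0) = +0.01750
Flow direction (−∇h) has components (+0.003158 E, -0.01750 N).
Azimuth = atan2(E, N) = atan2(+0.003158, -0.01750) = 169.8° ≈ 170°.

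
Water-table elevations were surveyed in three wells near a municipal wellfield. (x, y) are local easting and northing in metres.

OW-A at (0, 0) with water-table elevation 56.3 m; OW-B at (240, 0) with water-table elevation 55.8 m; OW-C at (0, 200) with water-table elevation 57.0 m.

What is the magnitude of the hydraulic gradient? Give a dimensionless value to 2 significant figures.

∂h/∂x = (55.8 − 56.3) / (240 − 0) = -0.002083
∂h/∂y = (57.0 − 56.3) / (200 − 0) = +0.003500
|∇h| = √(-0.002083² + 0.003500²) = 0.004073

0.0041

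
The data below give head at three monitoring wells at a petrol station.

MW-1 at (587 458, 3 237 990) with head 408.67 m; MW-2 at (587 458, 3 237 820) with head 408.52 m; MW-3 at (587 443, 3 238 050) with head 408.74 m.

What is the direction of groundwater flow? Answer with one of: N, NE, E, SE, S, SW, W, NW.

SE

Three-point gradient (reference MW-1): Δ to MW-2 = (0, -170, -0.15), Δ to MW-3 = (-15, 60, +0.07).
∂h/∂x = -0.001137, ∂h/∂y = +0.0008824 (det = -2550).
Flow = −∇h = (+0.001137 east, -0.0008824 north), which points southeast.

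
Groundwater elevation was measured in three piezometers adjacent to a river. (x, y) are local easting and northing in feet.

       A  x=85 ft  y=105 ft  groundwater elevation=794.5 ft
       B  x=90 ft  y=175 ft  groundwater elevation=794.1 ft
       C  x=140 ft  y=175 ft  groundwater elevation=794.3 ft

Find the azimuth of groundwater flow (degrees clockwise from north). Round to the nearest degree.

With h = a·x + b·y + c and A as origin, the differences give:
  5·a + 70·b = -0.4
  55·a + 70·b = -0.2
Eliminate b (×70 and ×70, subtract): -3500·a = -14.00 → a = ∂h/∂x = +0.004000
Back-substitute: b = ∂h/∂y = -0.006000.
Flow direction (−∇h) has components (-0.004000 E, +0.006000 N).
Azimuth = atan2(E, N) = atan2(-0.004000, +0.006000) = 326.3° ≈ 326°.

326°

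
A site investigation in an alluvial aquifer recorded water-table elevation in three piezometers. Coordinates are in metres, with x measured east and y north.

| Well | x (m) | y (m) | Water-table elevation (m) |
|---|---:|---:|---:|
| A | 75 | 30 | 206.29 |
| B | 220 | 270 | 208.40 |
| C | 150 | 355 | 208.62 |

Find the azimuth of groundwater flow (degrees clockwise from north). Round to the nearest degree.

215°

Three-point gradient (reference A): Δ to B = (145, 240, +2.11), Δ to C = (75, 325, +2.33).
∂h/∂x = +0.004345, ∂h/∂y = +0.006167 (det = 29125).
Flow direction (−∇h) has components (-0.004345 E, -0.006167 N).
Azimuth = atan2(E, N) = atan2(-0.004345, -0.006167) = 215.2° ≈ 215°.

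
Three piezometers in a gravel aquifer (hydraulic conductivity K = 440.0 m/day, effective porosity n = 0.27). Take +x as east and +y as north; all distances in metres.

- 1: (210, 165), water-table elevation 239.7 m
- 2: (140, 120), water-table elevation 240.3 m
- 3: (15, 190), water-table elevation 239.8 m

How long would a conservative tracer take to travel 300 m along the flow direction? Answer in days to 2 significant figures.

17 days

Differences from 1: to 2 (Δx, Δy, Δh) = (-70, -45, +0.6); to 3 = (-195, 25, +0.1).
Determinant of the coordinate differences = (-70)·25 − (-195)·(-45) = -10525.
∂h/∂x = [(+0.6)·25 − (+0.1)·(-45)] / -10525 = -0.001853
∂h/∂y = [(-70)·(+0.1) − (-195)·(+0.6)] / -10525 = -0.01045
|∇h| = √(-0.001853² + -0.01045²) = 0.01061
Seepage velocity v = K·i/n = 440.0 × 0.01061 / 0.27 = 17.29 m/day.
t = 300 / 17.29 = 17.35 days.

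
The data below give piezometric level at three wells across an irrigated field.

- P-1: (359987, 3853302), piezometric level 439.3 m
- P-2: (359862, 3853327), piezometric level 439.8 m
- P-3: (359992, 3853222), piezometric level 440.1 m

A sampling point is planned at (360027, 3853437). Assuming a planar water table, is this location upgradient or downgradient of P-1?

Differences from P-1: to P-2 (Δx, Δy, Δh) = (-125, 25, +0.5); to P-3 = (5, -80, +0.8).
Determinant of the coordinate differences = (-125)·(-80) − 5·25 = 9875.
∂h/∂x = [(+0.5)·(-80) − (+0.8)·25] / 9875 = -0.006076
∂h/∂y = [(-125)·(+0.8) − 5·(+0.5)] / 9875 = -0.01038
Head at (360027, 3853437) = 439.3 + (-0.006076)·(40) + (-0.01038)·(135) = 437.66 m.
That is lower than the 439.3 m at P-1, so the point is downgradient.

downgradient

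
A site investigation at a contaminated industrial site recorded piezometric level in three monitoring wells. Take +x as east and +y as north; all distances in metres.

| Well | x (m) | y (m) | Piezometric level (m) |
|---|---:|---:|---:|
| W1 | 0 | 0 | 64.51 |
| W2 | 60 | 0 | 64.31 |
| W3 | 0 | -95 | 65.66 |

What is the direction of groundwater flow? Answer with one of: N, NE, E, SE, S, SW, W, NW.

N

∂h/∂x = (64.31 − 64.51) / (60 − 0) = -0.003333
∂h/∂y = (65.66 − 64.51) / (-95 − 0) = -0.01211
Flow = −∇h = (+0.003333 east, +0.01211 north), which points north.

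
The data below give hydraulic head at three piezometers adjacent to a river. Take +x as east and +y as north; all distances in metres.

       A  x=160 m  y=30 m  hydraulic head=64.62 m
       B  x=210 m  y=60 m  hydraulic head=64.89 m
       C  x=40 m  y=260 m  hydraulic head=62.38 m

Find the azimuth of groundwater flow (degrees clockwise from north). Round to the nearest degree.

Differences from A: to B (Δx, Δy, Δh) = (50, 30, +0.27); to C = (-120, 230, -2.24).
Solve a·Δx + b·Δy = Δh: det = 50·230 − (-120)·30 = 15100.
∂h/∂x = [(+0.27)·230 − (-2.24)·30] / 15100 = +0.008563
∂h/∂y = [50·(-2.24) − (-120)·(+0.27)] / 15100 = -0.005272
Flow direction (−∇h) has components (-0.008563 E, +0.005272 N).
Azimuth = atan2(E, N) = atan2(-0.008563, +0.005272) = 301.6° ≈ 302°.

302°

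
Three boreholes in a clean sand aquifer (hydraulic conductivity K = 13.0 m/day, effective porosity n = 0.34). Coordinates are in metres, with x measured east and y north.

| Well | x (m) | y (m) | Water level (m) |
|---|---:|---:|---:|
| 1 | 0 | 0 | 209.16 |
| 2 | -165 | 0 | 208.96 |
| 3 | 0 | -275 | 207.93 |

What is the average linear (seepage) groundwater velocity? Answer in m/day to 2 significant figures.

∂h/∂x = (208.96 − 209.16) / (-165 − 0) = +0.001212
∂h/∂y = (207.93 − 209.16) / (-275 − 0) = +0.004473
|∇h| = √(0.001212² + 0.004473²) = 0.004634
Seepage velocity v = K·i/n = 13.0 × 0.004634 / 0.34 = 0.1772 m/day.

0.18 m/day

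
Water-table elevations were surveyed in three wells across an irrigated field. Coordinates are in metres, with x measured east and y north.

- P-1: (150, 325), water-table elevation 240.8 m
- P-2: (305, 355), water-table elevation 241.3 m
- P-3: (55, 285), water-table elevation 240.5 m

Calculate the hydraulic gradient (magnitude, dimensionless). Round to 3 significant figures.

With h = a·x + b·y + c and P-1 as origin, the differences give:
  155·a + 30·b = +0.5
  (-95)·a + (-40)·b = -0.3
Eliminate b (×(-40) and ×30, subtract): -3350·a = -11.00 → a = ∂h/∂x = +0.003284
Back-substitute: b = ∂h/∂y = -0.0002985.
|∇h| = √(0.003284² + -0.0002985²) = 0.003298

0.00330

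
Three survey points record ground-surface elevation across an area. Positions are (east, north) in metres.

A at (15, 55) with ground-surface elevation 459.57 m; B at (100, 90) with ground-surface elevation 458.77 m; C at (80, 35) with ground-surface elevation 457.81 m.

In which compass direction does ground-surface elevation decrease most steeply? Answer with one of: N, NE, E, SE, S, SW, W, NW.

SE

Taking A as reference: B−A = (85, 35, -0.80); C−A = (65, -20, -1.76).
Determinant of the coordinate differences = 85·(-20) − 65·35 = -3975.
∂z/∂x = [(-0.80)·(-20) − (-1.76)·35] / -3975 = -0.01952
∂z/∂y = [85·(-1.76) − 65·(-0.80)] / -3975 = +0.02455
Steepest decrease is along −∇f = (+0.01952 E, -0.02455 N) → southeast.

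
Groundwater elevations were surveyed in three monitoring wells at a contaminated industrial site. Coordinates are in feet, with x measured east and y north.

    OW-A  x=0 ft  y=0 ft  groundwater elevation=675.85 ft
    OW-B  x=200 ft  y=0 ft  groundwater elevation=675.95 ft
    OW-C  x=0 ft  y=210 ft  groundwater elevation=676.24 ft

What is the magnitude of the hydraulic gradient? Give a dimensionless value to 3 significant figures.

0.00192

∂h/∂x = (675.95 − 675.85) / (200 − 0) = +0.0005000
∂h/∂y = (676.24 − 675.85) / (210 − 0) = +0.001857
|∇h| = √(0.0005000² + 0.001857²) = 0.001923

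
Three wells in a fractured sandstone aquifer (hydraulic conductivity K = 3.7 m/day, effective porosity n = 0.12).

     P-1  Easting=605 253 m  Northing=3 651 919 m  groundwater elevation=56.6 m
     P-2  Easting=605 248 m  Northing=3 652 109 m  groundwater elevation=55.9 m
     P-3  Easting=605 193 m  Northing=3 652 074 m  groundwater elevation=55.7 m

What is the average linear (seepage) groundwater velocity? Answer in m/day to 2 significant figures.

Taking P-1 as reference: P-2−P-1 = (-5, 190, -0.7); P-3−P-1 = (-60, 155, -0.9).
Solve a·Δx + b·Δy = Δh: det = (-5)·155 − (-60)·190 = 10625.
∂h/∂x = [(-0.7)·155 − (-0.9)·190] / 10625 = +0.005882
∂h/∂y = [(-5)·(-0.9) − (-60)·(-0.7)] / 10625 = -0.003529
|∇h| = √(0.005882² + -0.003529²) = 0.006859
Seepage velocity v = K·i/n = 3.7 × 0.006859 / 0.12 = 0.2115 m/day.

0.21 m/day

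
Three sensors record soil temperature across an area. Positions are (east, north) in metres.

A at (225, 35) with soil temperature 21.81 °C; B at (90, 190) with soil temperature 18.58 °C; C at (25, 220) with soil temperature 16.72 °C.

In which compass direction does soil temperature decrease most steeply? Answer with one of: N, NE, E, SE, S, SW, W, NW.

W

Differences from A: to B (Δx, Δy, Δh) = (-135, 155, -3.23); to C = (-200, 185, -5.09).
Solve a·Δx + b·Δy = ΔT: det = (-135)·185 − (-200)·155 = 6025.
∂T/∂x = [(-3.23)·185 − (-5.09)·155] / 6025 = +0.03177
∂T/∂y = [(-135)·(-5.09) − (-200)·(-3.23)] / 6025 = +0.006830
Steepest decrease is along −∇f = (-0.03177 E, -0.006830 N) → west.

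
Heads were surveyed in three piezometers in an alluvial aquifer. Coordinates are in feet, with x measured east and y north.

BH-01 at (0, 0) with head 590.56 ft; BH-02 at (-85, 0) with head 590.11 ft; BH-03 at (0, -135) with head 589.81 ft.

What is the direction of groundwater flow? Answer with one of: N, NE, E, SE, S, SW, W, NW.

∂h/∂x = (590.11 − 590.56) / (-85 − 0) = +0.005294
∂h/∂y = (589.81 − 590.56) / (-135 − 0) = +0.005556
Flow = −∇h = (-0.005294 east, -0.005556 north), which points southwest.

SW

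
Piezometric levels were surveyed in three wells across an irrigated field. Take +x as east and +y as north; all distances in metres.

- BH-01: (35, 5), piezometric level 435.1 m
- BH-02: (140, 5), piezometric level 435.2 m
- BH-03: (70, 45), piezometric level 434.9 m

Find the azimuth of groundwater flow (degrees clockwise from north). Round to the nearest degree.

351°

Differences from BH-01: to BH-02 (Δx, Δy, Δh) = (105, 0, +0.1); to BH-03 = (35, 40, -0.2).
Determinant of the coordinate differences = 105·40 − 35·0 = 4200.
∂h/∂x = [(+0.1)·40 − (-0.2)·0] / 4200 = +0.0009524
∂h/∂y = [105·(-0.2) − 35·(+0.1)] / 4200 = -0.005833
Flow direction (−∇h) has components (-0.0009524 E, +0.005833 N).
Azimuth = atan2(E, N) = atan2(-0.0009524, +0.005833) = 350.7° ≈ 351°.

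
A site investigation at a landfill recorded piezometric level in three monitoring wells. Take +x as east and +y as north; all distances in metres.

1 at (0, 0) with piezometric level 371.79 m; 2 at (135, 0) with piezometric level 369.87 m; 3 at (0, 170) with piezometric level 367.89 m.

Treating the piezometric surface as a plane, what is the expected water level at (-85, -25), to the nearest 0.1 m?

373.6 m

∂h/∂x = (369.87 − 371.79) / (135 − 0) = -0.01422
∂h/∂y = (367.89 − 371.79) / (170 − 0) = -0.02294
h(-85, -25) = 371.79 + (-0.01422)·(-85) + (-0.02294)·(-25) = 371.79 +1.209 +0.574 = 373.572 m.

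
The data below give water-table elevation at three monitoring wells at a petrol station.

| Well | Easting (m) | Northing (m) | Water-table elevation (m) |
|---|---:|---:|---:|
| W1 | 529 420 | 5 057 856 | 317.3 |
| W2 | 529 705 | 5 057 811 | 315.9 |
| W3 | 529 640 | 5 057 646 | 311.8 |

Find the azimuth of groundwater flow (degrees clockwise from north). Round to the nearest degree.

Taking W1 as reference: W2−W1 = (285, -45, -1.4); W3−W1 = (220, -210, -5.5).
Determinant of the coordinate differences = 285·(-210) − 220·(-45) = -49950.
∂h/∂x = [(-1.4)·(-210) − (-5.5)·(-45)] / -49950 = -0.0009309
∂h/∂y = [285·(-5.5) − 220·(-1.4)] / -49950 = +0.02522
Flow direction (−∇h) has components (+0.0009309 E, -0.02522 N).
Azimuth = atan2(E, N) = atan2(+0.0009309, -0.02522) = 177.9° ≈ 178°.

178°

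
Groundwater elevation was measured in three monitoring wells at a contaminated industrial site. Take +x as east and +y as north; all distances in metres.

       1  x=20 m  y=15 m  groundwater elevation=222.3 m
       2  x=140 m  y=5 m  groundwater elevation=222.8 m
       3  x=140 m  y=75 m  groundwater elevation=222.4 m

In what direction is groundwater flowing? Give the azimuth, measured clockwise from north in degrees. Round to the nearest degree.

327°

Three-point gradient (reference 1): Δ to 2 = (120, -10, +0.5), Δ to 3 = (120, 60, +0.1).
∂h/∂x = +0.003690, ∂h/∂y = -0.005714 (det = 8400).
Flow direction (−∇h) has components (-0.003690 E, +0.005714 N).
Azimuth = atan2(E, N) = atan2(-0.003690, +0.005714) = 327.1° ≈ 327°.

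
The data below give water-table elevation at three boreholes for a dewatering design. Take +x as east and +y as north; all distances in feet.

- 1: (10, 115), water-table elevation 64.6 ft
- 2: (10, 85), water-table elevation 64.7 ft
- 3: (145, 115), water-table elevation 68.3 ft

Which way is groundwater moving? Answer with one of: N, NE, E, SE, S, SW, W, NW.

W

Taking 1 as reference: 2−1 = (0, -30, +0.1); 3−1 = (135, 0, +3.7).
Determinant of the coordinate differences = 0·0 − 135·(-30) = 4050.
∂h/∂x = [(+0.1)·0 − (+3.7)·(-30)] / 4050 = +0.02741
∂h/∂y = [0·(+3.7) − 135·(+0.1)] / 4050 = -0.003333
Flow = −∇h = (-0.02741 east, +0.003333 north), which points west.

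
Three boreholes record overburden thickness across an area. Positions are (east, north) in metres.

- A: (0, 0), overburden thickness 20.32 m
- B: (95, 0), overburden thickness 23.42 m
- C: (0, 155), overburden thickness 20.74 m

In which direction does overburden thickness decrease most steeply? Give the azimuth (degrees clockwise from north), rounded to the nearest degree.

265°

∂d/∂x = (23.42 − 20.32) / (95 − 0) = +0.03263
∂d/∂y = (20.74 − 20.32) / (155 − 0) = +0.002710
Steepest decrease is along −∇f: components (-0.03263 E, -0.002710 N).
Azimuth = atan2(-0.03263, -0.002710) = 265.3° ≈ 265°.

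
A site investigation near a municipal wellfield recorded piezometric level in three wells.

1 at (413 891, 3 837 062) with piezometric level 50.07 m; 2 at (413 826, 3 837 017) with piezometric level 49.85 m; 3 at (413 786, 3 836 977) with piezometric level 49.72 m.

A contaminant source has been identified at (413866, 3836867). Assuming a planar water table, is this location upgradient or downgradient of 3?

Differences from 1: to 2 (Δx, Δy, Δh) = (-65, -45, -0.22); to 3 = (-105, -85, -0.35).
Solve a·Δx + b·Δy = Δh: det = (-65)·(-85) − (-105)·(-45) = 800.
∂h/∂x = [(-0.22)·(-85) − (-0.35)·(-45)] / 800 = +0.003687
∂h/∂y = [(-65)·(-0.35) − (-105)·(-0.22)] / 800 = -0.0004375
Head at (413866, 3836867) = 50.07 + (+0.003687)·(-25) + (-0.0004375)·(-195) = 50.06 m.
That is higher than the 49.72 m at 3, so the point is upgradient.

upgradient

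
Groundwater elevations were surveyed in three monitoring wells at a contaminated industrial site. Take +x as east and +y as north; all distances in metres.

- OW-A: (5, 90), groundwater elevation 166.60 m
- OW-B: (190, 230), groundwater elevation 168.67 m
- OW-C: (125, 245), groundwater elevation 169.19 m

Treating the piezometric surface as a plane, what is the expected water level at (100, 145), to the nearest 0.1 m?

Differences from OW-A: to OW-B (Δx, Δy, Δh) = (185, 140, +2.07); to OW-C = (120, 155, +2.59).
Determinant of the coordinate differences = 185·155 − 120·140 = 11875.
∂h/∂x = [(+2.07)·155 − (+2.59)·140] / 11875 = -0.003516
∂h/∂y = [185·(+2.59) − 120·(+2.07)] / 11875 = +0.01943
h(100, 145) = 166.60 + (-0.003516)·(95) + (+0.01943)·(55) = 166.60 -0.334 +1.069 = 167.335 m.

167.3 m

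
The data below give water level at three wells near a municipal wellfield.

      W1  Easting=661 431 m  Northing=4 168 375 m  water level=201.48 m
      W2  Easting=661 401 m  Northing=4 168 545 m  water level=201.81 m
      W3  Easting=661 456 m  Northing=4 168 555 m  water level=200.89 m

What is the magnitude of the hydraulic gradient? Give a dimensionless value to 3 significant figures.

0.0166

With h = a·x + b·y + c and W1 as origin, the differences give:
  (-30)·a + 170·b = +0.33
  25·a + 180·b = -0.59
Eliminate b (×180 and ×170, subtract): -9650·a = 159.700 → a = ∂h/∂x = -0.01655
Back-substitute: b = ∂h/∂y = -0.0009793.
|∇h| = √(-0.01655² + -0.0009793²) = 0.01658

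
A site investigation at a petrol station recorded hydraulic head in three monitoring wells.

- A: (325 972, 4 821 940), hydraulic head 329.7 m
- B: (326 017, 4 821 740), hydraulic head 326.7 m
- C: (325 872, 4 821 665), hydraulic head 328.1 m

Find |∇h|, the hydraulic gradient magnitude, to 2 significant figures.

0.019

With h = a·x + b·y + c and A as origin, the differences give:
  45·a + (-200)·b = -3.0
  (-100)·a + (-275)·b = -1.6
Eliminate b (×(-275) and ×(-200), subtract): -32375·a = 505.00 → a = ∂h/∂x = -0.01560
Back-substitute: b = ∂h/∂y = +0.01149.
|∇h| = √(-0.01560² + 0.01149²) = 0.01937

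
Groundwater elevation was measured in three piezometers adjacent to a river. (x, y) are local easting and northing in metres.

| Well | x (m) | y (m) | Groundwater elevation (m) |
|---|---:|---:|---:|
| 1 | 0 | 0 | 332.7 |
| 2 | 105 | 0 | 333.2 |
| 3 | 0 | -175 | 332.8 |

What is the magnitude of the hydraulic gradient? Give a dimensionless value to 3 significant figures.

0.00480

∂h/∂x = (333.2 − 332.7) / (105 − 0) = +0.004762
∂h/∂y = (332.8 − 332.7) / (-175 − 0) = -0.0005714
|∇h| = √(0.004762² + -0.0005714²) = 0.004796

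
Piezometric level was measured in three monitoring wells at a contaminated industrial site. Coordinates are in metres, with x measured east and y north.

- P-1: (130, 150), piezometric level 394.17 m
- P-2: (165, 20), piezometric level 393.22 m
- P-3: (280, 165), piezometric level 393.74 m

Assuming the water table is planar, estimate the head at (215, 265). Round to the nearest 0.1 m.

Three-point gradient (reference P-1): Δ to P-2 = (35, -130, -0.95), Δ to P-3 = (150, 15, -0.43).
∂h/∂x = -0.003503, ∂h/∂y = +0.006365 (det = 20025).
h(215, 265) = 394.17 + (-0.003503)·(85) + (+0.006365)·(115) = 394.17 -0.298 +0.732 = 394.604 m.

394.6 m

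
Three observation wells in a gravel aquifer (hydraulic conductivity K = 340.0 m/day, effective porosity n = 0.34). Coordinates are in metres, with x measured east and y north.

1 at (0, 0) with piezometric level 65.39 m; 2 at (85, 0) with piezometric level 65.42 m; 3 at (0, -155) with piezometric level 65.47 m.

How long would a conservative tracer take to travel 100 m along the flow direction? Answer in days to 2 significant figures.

∂h/∂x = (65.42 − 65.39) / (85 − 0) = +0.0003529
∂h/∂y = (65.47 − 65.39) / (-155 − 0) = -0.0005161
|∇h| = √(0.0003529² + -0.0005161²) = 0.0006252
Seepage velocity v = K·i/n = 340.0 × 0.0006252 / 0.34 = 0.6252 m/day.
t = 100 / 0.6252 = 159.9 days.

160 days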